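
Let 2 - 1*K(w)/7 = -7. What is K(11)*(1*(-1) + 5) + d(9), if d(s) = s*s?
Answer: 333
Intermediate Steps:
K(w) = 63 (K(w) = 14 - 7*(-7) = 14 + 49 = 63)
d(s) = s²
K(11)*(1*(-1) + 5) + d(9) = 63*(1*(-1) + 5) + 9² = 63*(-1 + 5) + 81 = 63*4 + 81 = 252 + 81 = 333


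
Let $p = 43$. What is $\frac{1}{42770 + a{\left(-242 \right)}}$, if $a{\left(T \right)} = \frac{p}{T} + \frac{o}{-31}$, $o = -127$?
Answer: $\frac{7502}{320889941} \approx 2.3379 \cdot 10^{-5}$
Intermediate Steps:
$a{\left(T \right)} = \frac{127}{31} + \frac{43}{T}$ ($a{\left(T \right)} = \frac{43}{T} - \frac{127}{-31} = \frac{43}{T} - - \frac{127}{31} = \frac{43}{T} + \frac{127}{31} = \frac{127}{31} + \frac{43}{T}$)
$\frac{1}{42770 + a{\left(-242 \right)}} = \frac{1}{42770 + \left(\frac{127}{31} + \frac{43}{-242}\right)} = \frac{1}{42770 + \left(\frac{127}{31} + 43 \left(- \frac{1}{242}\right)\right)} = \frac{1}{42770 + \left(\frac{127}{31} - \frac{43}{242}\right)} = \frac{1}{42770 + \frac{29401}{7502}} = \frac{1}{\frac{320889941}{7502}} = \frac{7502}{320889941}$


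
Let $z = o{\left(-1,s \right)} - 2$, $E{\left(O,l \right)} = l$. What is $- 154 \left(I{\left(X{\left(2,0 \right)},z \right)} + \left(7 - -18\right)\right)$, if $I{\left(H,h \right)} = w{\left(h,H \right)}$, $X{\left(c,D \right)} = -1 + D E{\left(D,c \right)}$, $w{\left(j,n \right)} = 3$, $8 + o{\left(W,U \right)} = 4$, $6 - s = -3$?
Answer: $-4312$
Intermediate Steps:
$s = 9$ ($s = 6 - -3 = 6 + 3 = 9$)
$o{\left(W,U \right)} = -4$ ($o{\left(W,U \right)} = -8 + 4 = -4$)
$z = -6$ ($z = -4 - 2 = -6$)
$X{\left(c,D \right)} = -1 + D c$
$I{\left(H,h \right)} = 3$
$- 154 \left(I{\left(X{\left(2,0 \right)},z \right)} + \left(7 - -18\right)\right) = - 154 \left(3 + \left(7 - -18\right)\right) = - 154 \left(3 + \left(7 + 18\right)\right) = - 154 \left(3 + 25\right) = \left(-154\right) 28 = -4312$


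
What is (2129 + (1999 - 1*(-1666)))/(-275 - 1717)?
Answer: -2897/996 ≈ -2.9086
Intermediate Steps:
(2129 + (1999 - 1*(-1666)))/(-275 - 1717) = (2129 + (1999 + 1666))/(-1992) = (2129 + 3665)*(-1/1992) = 5794*(-1/1992) = -2897/996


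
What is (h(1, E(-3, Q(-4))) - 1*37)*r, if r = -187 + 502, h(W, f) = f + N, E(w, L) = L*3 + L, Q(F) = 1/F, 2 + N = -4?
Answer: -13860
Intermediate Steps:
N = -6 (N = -2 - 4 = -6)
E(w, L) = 4*L (E(w, L) = 3*L + L = 4*L)
h(W, f) = -6 + f (h(W, f) = f - 6 = -6 + f)
r = 315
(h(1, E(-3, Q(-4))) - 1*37)*r = ((-6 + 4/(-4)) - 1*37)*315 = ((-6 + 4*(-1/4)) - 37)*315 = ((-6 - 1) - 37)*315 = (-7 - 37)*315 = -44*315 = -13860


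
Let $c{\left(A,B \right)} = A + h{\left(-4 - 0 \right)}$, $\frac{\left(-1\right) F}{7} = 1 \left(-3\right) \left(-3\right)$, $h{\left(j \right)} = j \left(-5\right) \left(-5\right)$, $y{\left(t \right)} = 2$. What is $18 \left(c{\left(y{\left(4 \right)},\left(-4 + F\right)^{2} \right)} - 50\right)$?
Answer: $-2664$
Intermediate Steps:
$h{\left(j \right)} = 25 j$ ($h{\left(j \right)} = - 5 j \left(-5\right) = 25 j$)
$F = -63$ ($F = - 7 \cdot 1 \left(-3\right) \left(-3\right) = - 7 \left(\left(-3\right) \left(-3\right)\right) = \left(-7\right) 9 = -63$)
$c{\left(A,B \right)} = -100 + A$ ($c{\left(A,B \right)} = A + 25 \left(-4 - 0\right) = A + 25 \left(-4 + 0\right) = A + 25 \left(-4\right) = A - 100 = -100 + A$)
$18 \left(c{\left(y{\left(4 \right)},\left(-4 + F\right)^{2} \right)} - 50\right) = 18 \left(\left(-100 + 2\right) - 50\right) = 18 \left(-98 - 50\right) = 18 \left(-148\right) = -2664$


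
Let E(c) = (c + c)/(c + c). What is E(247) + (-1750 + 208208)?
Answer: 206459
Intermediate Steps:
E(c) = 1 (E(c) = (2*c)/((2*c)) = (1/(2*c))*(2*c) = 1)
E(247) + (-1750 + 208208) = 1 + (-1750 + 208208) = 1 + 206458 = 206459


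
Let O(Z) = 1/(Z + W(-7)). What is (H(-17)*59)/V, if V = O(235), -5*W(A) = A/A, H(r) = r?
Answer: -1177522/5 ≈ -2.3550e+5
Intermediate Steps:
W(A) = -1/5 (W(A) = -A/(5*A) = -1/5*1 = -1/5)
O(Z) = 1/(-1/5 + Z) (O(Z) = 1/(Z - 1/5) = 1/(-1/5 + Z))
V = 5/1174 (V = 5/(-1 + 5*235) = 5/(-1 + 1175) = 5/1174 ≈ 0.0042589)
(H(-17)*59)/V = (-17*59)/(5/1174) = -1003*1174/5 = -1177522/5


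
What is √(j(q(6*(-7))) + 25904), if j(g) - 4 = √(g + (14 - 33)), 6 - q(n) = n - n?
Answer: √(25908 + I*√13) ≈ 160.96 + 0.011*I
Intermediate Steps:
q(n) = 6 (q(n) = 6 - (n - n) = 6 - 1*0 = 6 + 0 = 6)
j(g) = 4 + √(-19 + g) (j(g) = 4 + √(g + (14 - 33)) = 4 + √(g - 19) = 4 + √(-19 + g))
√(j(q(6*(-7))) + 25904) = √((4 + √(-19 + 6)) + 25904) = √((4 + √(-13)) + 25904) = √((4 + I*√13) + 25904) = √(25908 + I*√13)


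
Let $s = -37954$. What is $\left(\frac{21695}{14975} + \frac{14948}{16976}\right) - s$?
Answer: $\frac{482454551151}{12710780} \approx 37956.0$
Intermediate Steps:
$\left(\frac{21695}{14975} + \frac{14948}{16976}\right) - s = \left(\frac{21695}{14975} + \frac{14948}{16976}\right) - -37954 = \left(21695 \cdot \frac{1}{14975} + 14948 \cdot \frac{1}{16976}\right) + 37954 = \left(\frac{4339}{2995} + \frac{3737}{4244}\right) + 37954 = \frac{29607031}{12710780} + 37954 = \frac{482454551151}{12710780}$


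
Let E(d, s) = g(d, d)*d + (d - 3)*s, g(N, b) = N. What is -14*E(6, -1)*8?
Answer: -3696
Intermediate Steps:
E(d, s) = d² + s*(-3 + d) (E(d, s) = d*d + (d - 3)*s = d² + (-3 + d)*s = d² + s*(-3 + d))
-14*E(6, -1)*8 = -14*(6² - 3*(-1) + 6*(-1))*8 = -14*(36 + 3 - 6)*8 = -14*33*8 = -462*8 = -3696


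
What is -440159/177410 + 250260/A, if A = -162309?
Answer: -38613464577/9598413230 ≈ -4.0229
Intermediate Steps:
-440159/177410 + 250260/A = -440159/177410 + 250260/(-162309) = -440159*1/177410 + 250260*(-1/162309) = -440159/177410 - 83420/54103 = -38613464577/9598413230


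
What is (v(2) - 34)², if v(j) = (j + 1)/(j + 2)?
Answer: 17689/16 ≈ 1105.6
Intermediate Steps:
v(j) = (1 + j)/(2 + j)
(v(2) - 34)² = ((1 + 2)/(2 + 2) - 34)² = (3/4 - 34)² = ((¼)*3 - 34)² = (¾ - 34)² = (-133/4)² = 17689/16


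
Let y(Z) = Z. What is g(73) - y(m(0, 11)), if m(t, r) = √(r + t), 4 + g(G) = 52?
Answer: 48 - √11 ≈ 44.683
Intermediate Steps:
g(G) = 48 (g(G) = -4 + 52 = 48)
g(73) - y(m(0, 11)) = 48 - √(11 + 0) = 48 - √11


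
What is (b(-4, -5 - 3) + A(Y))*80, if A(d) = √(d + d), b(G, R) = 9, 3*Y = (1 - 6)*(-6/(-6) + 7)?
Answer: 720 + 320*I*√15/3 ≈ 720.0 + 413.12*I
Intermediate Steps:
Y = -40/3 (Y = ((1 - 6)*(-6/(-6) + 7))/3 = (-5*(-6*(-⅙) + 7))/3 = (-5*(1 + 7))/3 = (-5*8)/3 = (⅓)*(-40) = -40/3 ≈ -13.333)
A(d) = √2*√d (A(d) = √(2*d) = √2*√d)
(b(-4, -5 - 3) + A(Y))*80 = (9 + √2*√(-40/3))*80 = (9 + √2*(2*I*√30/3))*80 = (9 + 4*I*√15/3)*80 = 720 + 320*I*√15/3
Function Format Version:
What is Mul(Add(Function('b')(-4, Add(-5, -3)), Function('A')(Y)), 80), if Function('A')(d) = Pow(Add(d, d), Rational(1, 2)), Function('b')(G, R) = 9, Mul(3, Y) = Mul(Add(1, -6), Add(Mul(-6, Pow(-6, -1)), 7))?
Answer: Add(720, Mul(Rational(320, 3), I, Pow(15, Rational(1, 2)))) ≈ Add(720.00, Mul(413.12, I))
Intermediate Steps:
Y = Rational(-40, 3) (Y = Mul(Rational(1, 3), Mul(Add(1, -6), Add(Mul(-6, Pow(-6, -1)), 7))) = Mul(Rational(1, 3), Mul(-5, Add(Mul(-6, Rational(-1, 6)), 7))) = Mul(Rational(1, 3), Mul(-5, Add(1, 7))) = Mul(Rational(1, 3), Mul(-5, 8)) = Mul(Rational(1, 3), -40) = Rational(-40, 3) ≈ -13.333)
Function('A')(d) = Mul(Pow(2, Rational(1, 2)), Pow(d, Rational(1, 2))) (Function('A')(d) = Pow(Mul(2, d), Rational(1, 2)) = Mul(Pow(2, Rational(1, 2)), Pow(d, Rational(1, 2))))
Mul(Add(Function('b')(-4, Add(-5, -3)), Function('A')(Y)), 80) = Mul(Add(9, Mul(Pow(2, Rational(1, 2)), Pow(Rational(-40, 3), Rational(1, 2)))), 80) = Mul(Add(9, Mul(Pow(2, Rational(1, 2)), Mul(Rational(2, 3), I, Pow(30, Rational(1, 2))))), 80) = Mul(Add(9, Mul(Rational(4, 3), I, Pow(15, Rational(1, 2)))), 80) = Add(720, Mul(Rational(320, 3), I, Pow(15, Rational(1, 2))))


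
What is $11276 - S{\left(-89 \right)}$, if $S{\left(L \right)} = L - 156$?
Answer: $11521$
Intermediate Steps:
$S{\left(L \right)} = -156 + L$
$11276 - S{\left(-89 \right)} = 11276 - \left(-156 - 89\right) = 11276 - -245 = 11276 + 245 = 11521$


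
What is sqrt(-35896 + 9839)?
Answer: I*sqrt(26057) ≈ 161.42*I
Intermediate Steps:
sqrt(-35896 + 9839) = sqrt(-26057) = I*sqrt(26057)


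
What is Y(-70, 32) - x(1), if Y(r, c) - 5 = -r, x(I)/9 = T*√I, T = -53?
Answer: 552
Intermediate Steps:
x(I) = -477*√I (x(I) = 9*(-53*√I) = -477*√I)
Y(r, c) = 5 - r
Y(-70, 32) - x(1) = (5 - 1*(-70)) - (-477)*√1 = (5 + 70) - (-477) = 75 - 1*(-477) = 75 + 477 = 552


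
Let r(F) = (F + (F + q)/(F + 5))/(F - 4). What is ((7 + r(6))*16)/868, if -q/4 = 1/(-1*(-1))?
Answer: 444/2387 ≈ 0.18601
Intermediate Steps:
q = -4 (q = -4/((-1*(-1))) = -4/1 = -4*1 = -4)
r(F) = (F + (-4 + F)/(5 + F))/(-4 + F) (r(F) = (F + (F - 4)/(F + 5))/(F - 4) = (F + (-4 + F)/(5 + F))/(-4 + F))
((7 + r(6))*16)/868 = ((7 + (-4 + 6**2 + 6*6)/(-20 + 6 + 6**2))*16)/868 = ((7 + (-4 + 36 + 36)/(-20 + 6 + 36))*16)*(1/868) = ((7 + 68/22)*16)*(1/868) = ((7 + (1/22)*68)*16)*(1/868) = ((7 + 34/11)*16)*(1/868) = ((111/11)*16)*(1/868) = (1776/11)*(1/868) = 444/2387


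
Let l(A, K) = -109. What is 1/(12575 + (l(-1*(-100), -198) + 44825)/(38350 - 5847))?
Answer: 32503/408769941 ≈ 7.9514e-5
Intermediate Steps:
1/(12575 + (l(-1*(-100), -198) + 44825)/(38350 - 5847)) = 1/(12575 + (-109 + 44825)/(38350 - 5847)) = 1/(12575 + 44716/32503) = 1/(408769941/32503) = 32503/408769941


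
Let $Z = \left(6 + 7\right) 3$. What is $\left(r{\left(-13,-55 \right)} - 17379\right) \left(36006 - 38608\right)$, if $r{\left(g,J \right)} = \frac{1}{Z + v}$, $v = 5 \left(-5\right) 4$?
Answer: $\frac{2758432240}{61} \approx 4.522 \cdot 10^{7}$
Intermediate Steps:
$v = -100$ ($v = \left(-25\right) 4 = -100$)
$Z = 39$ ($Z = 13 \cdot 3 = 39$)
$r{\left(g,J \right)} = - \frac{1}{61}$ ($r{\left(g,J \right)} = \frac{1}{39 - 100} = \frac{1}{-61} = - \frac{1}{61}$)
$\left(r{\left(-13,-55 \right)} - 17379\right) \left(36006 - 38608\right) = \left(- \frac{1}{61} - 17379\right) \left(36006 - 38608\right) = \left(- \frac{1060120}{61}\right) \left(-2602\right) = \frac{2758432240}{61}$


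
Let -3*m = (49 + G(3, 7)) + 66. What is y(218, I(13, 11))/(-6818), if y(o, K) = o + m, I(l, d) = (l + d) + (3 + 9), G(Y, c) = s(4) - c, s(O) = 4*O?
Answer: -265/10227 ≈ -0.025912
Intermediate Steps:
G(Y, c) = 16 - c (G(Y, c) = 4*4 - c = 16 - c)
I(l, d) = 12 + d + l (I(l, d) = (d + l) + 12 = 12 + d + l)
m = -124/3 (m = -((49 + (16 - 1*7)) + 66)/3 = -((49 + (16 - 7)) + 66)/3 = -((49 + 9) + 66)/3 = -(58 + 66)/3 = -⅓*124 = -124/3 ≈ -41.333)
y(o, K) = -124/3 + o (y(o, K) = o - 124/3 = -124/3 + o)
y(218, I(13, 11))/(-6818) = (-124/3 + 218)/(-6818) = (530/3)*(-1/6818) = -265/10227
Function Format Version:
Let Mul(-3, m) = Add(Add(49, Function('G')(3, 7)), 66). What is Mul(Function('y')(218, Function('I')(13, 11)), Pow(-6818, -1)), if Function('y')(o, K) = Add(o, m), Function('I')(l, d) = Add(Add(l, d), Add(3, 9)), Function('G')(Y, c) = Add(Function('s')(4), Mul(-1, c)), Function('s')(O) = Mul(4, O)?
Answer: Rational(-265, 10227) ≈ -0.025912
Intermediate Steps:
Function('G')(Y, c) = Add(16, Mul(-1, c)) (Function('G')(Y, c) = Add(Mul(4, 4), Mul(-1, c)) = Add(16, Mul(-1, c)))
Function('I')(l, d) = Add(12, d, l) (Function('I')(l, d) = Add(Add(d, l), 12) = Add(12, d, l))
m = Rational(-124, 3) (m = Mul(Rational(-1, 3), Add(Add(49, Add(16, Mul(-1, 7))), 66)) = Mul(Rational(-1, 3), Add(Add(49, Add(16, -7)), 66)) = Mul(Rational(-1, 3), Add(Add(49, 9), 66)) = Mul(Rational(-1, 3), Add(58, 66)) = Mul(Rational(-1, 3), 124) = Rational(-124, 3) ≈ -41.333)
Function('y')(o, K) = Add(Rational(-124, 3), o) (Function('y')(o, K) = Add(o, Rational(-124, 3)) = Add(Rational(-124, 3), o))
Mul(Function('y')(218, Function('I')(13, 11)), Pow(-6818, -1)) = Mul(Add(Rational(-124, 3), 218), Pow(-6818, -1)) = Mul(Rational(530, 3), Rational(-1, 6818)) = Rational(-265, 10227)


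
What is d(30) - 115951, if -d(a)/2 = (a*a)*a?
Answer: -169951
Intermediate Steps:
d(a) = -2*a³ (d(a) = -2*a*a*a = -2*a²*a = -2*a³)
d(30) - 115951 = -2*30³ - 115951 = -2*27000 - 115951 = -54000 - 115951 = -169951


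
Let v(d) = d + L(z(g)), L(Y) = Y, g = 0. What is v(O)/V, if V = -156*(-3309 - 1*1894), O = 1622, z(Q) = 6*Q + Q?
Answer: 811/405834 ≈ 0.0019984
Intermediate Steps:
z(Q) = 7*Q
V = 811668 (V = -156*(-3309 - 1894) = -156*(-5203) = 811668)
v(d) = d (v(d) = d + 7*0 = d + 0 = d)
v(O)/V = 1622/811668 = 1622*(1/811668) = 811/405834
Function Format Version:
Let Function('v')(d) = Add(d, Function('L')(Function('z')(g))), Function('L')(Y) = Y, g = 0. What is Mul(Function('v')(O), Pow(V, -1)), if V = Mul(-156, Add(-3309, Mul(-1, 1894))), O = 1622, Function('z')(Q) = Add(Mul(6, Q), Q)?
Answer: Rational(811, 405834) ≈ 0.0019984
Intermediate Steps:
Function('z')(Q) = Mul(7, Q)
V = 811668 (V = Mul(-156, Add(-3309, -1894)) = Mul(-156, -5203) = 811668)
Function('v')(d) = d (Function('v')(d) = Add(d, Mul(7, 0)) = Add(d, 0) = d)
Mul(Function('v')(O), Pow(V, -1)) = Mul(1622, Pow(811668, -1)) = Mul(1622, Rational(1, 811668)) = Rational(811, 405834)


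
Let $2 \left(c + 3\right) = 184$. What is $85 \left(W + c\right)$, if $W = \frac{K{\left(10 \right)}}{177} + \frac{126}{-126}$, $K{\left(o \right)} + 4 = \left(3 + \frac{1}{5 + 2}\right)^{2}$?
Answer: $\frac{21632840}{2891} \approx 7482.8$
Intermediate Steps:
$c = 89$ ($c = -3 + \frac{1}{2} \cdot 184 = -3 + 92 = 89$)
$K{\left(o \right)} = \frac{288}{49}$ ($K{\left(o \right)} = -4 + \left(3 + \frac{1}{5 + 2}\right)^{2} = -4 + \left(3 + \frac{1}{7}\right)^{2} = -4 + \left(\frac{22}{7}\right)^{2} = -4 + \frac{484}{49} = \frac{288}{49}$)
$W = - \frac{2795}{2891}$ ($W = \frac{288}{49 \cdot 177} + \frac{126}{-126} = \frac{288}{49} \cdot \frac{1}{177} + 126 \left(- \frac{1}{126}\right) = \frac{96}{2891} - 1 = - \frac{2795}{2891} \approx -0.96679$)
$85 \left(W + c\right) = 85 \left(- \frac{2795}{2891} + 89\right) = 85 \cdot \frac{254504}{2891} = \frac{21632840}{2891}$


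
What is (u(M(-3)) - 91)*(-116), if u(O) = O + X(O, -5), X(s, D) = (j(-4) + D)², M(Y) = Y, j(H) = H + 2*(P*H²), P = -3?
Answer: -1267996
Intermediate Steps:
j(H) = H - 6*H² (j(H) = H + 2*(-3*H²) = H - 6*H²)
X(s, D) = (-100 + D)² (X(s, D) = (-4*(1 - 6*(-4)) + D)² = (-4*(1 + 24) + D)² = (-4*25 + D)² = (-100 + D)²)
u(O) = 11025 + O (u(O) = O + (-100 - 5)² = O + (-105)² = O + 11025 = 11025 + O)
(u(M(-3)) - 91)*(-116) = ((11025 - 3) - 91)*(-116) = (11022 - 91)*(-116) = 10931*(-116) = -1267996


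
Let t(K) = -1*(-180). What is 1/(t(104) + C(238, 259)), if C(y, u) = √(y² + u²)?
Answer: -36/18265 + 7*√101/18265 ≈ 0.0018806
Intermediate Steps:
t(K) = 180
C(y, u) = √(u² + y²)
1/(t(104) + C(238, 259)) = 1/(180 + √(259² + 238²)) = 1/(180 + √(67081 + 56644)) = 1/(180 + √123725) = 1/(180 + 35*√101)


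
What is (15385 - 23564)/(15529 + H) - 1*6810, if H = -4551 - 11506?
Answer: -3587501/528 ≈ -6794.5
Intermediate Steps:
H = -16057
(15385 - 23564)/(15529 + H) - 1*6810 = (15385 - 23564)/(15529 - 16057) - 1*6810 = -8179/(-528) - 6810 = -8179*(-1/528) - 6810 = 8179/528 - 6810 = -3587501/528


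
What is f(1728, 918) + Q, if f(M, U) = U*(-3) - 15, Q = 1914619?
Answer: 1911850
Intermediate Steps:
f(M, U) = -15 - 3*U (f(M, U) = -3*U - 15 = -15 - 3*U)
f(1728, 918) + Q = (-15 - 3*918) + 1914619 = (-15 - 2754) + 1914619 = -2769 + 1914619 = 1911850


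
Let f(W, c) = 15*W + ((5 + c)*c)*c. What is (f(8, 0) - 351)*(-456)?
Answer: 105336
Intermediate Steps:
f(W, c) = 15*W + c**2*(5 + c) (f(W, c) = 15*W + (c*(5 + c))*c = 15*W + c**2*(5 + c))
(f(8, 0) - 351)*(-456) = ((0**3 + 5*0**2 + 15*8) - 351)*(-456) = ((0 + 5*0 + 120) - 351)*(-456) = ((0 + 0 + 120) - 351)*(-456) = (120 - 351)*(-456) = -231*(-456) = 105336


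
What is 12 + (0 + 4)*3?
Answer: 24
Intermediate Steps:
12 + (0 + 4)*3 = 12 + 4*3 = 12 + 12 = 24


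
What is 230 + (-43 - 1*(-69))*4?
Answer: 334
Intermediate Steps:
230 + (-43 - 1*(-69))*4 = 230 + (-43 + 69)*4 = 230 + 26*4 = 230 + 104 = 334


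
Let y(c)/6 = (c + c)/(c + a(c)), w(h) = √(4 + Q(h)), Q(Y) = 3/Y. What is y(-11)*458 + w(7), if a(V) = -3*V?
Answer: -2748 + √217/7 ≈ -2745.9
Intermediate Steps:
w(h) = √(4 + 3/h)
y(c) = -6 (y(c) = 6*((c + c)/(c - 3*c)) = 6*((2*c)/((-2*c))) = 6*((2*c)*(-1/(2*c))) = 6*(-1) = -6)
y(-11)*458 + w(7) = -6*458 + √(4 + 3/7) = -2748 + √(4 + 3*(⅐)) = -2748 + √(4 + 3/7) = -2748 + √(31/7) = -2748 + √217/7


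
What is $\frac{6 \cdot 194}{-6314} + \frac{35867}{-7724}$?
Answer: $- \frac{117727487}{24384668} \approx -4.8279$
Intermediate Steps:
$\frac{6 \cdot 194}{-6314} + \frac{35867}{-7724} = 1164 \left(- \frac{1}{6314}\right) + 35867 \left(- \frac{1}{7724}\right) = - \frac{582}{3157} - \frac{35867}{7724} = - \frac{117727487}{24384668}$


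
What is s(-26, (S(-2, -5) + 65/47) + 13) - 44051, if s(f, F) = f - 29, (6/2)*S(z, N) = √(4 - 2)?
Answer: -44106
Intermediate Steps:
S(z, N) = √2/3 (S(z, N) = √(4 - 2)/3 = √2/3)
s(f, F) = -29 + f
s(-26, (S(-2, -5) + 65/47) + 13) - 44051 = (-29 - 26) - 44051 = -55 - 44051 = -44106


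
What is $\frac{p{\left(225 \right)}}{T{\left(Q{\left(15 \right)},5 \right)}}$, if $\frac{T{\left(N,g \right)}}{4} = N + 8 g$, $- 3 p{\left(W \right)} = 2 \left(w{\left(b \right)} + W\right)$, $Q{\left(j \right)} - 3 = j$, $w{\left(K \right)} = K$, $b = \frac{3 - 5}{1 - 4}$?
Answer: $- \frac{677}{1044} \approx -0.64847$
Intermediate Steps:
$b = \frac{2}{3}$ ($b = - \frac{2}{-3} = \left(-2\right) \left(- \frac{1}{3}\right) = \frac{2}{3} \approx 0.66667$)
$Q{\left(j \right)} = 3 + j$
$p{\left(W \right)} = - \frac{4}{9} - \frac{2 W}{3}$ ($p{\left(W \right)} = - \frac{2 \left(\frac{2}{3} + W\right)}{3} = - \frac{\frac{4}{3} + 2 W}{3} = - \frac{4}{9} - \frac{2 W}{3}$)
$T{\left(N,g \right)} = 4 N + 32 g$ ($T{\left(N,g \right)} = 4 \left(N + 8 g\right) = 4 N + 32 g$)
$\frac{p{\left(225 \right)}}{T{\left(Q{\left(15 \right)},5 \right)}} = \frac{- \frac{4}{9} - 150}{4 \left(3 + 15\right) + 32 \cdot 5} = \frac{- \frac{4}{9} - 150}{4 \cdot 18 + 160} = - \frac{1354}{9 \left(72 + 160\right)} = - \frac{1354}{9 \cdot 232} = \left(- \frac{1354}{9}\right) \frac{1}{232} = - \frac{677}{1044}$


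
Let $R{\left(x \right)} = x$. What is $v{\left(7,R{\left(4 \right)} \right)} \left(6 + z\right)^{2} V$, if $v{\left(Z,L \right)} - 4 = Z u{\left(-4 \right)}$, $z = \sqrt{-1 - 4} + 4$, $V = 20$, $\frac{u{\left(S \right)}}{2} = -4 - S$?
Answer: $7600 + 1600 i \sqrt{5} \approx 7600.0 + 3577.7 i$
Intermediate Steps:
$u{\left(S \right)} = -8 - 2 S$ ($u{\left(S \right)} = 2 \left(-4 - S\right) = -8 - 2 S$)
$z = 4 + i \sqrt{5}$ ($z = \sqrt{-5} + 4 = i \sqrt{5} + 4 = 4 + i \sqrt{5} \approx 4.0 + 2.2361 i$)
$v{\left(Z,L \right)} = 4$ ($v{\left(Z,L \right)} = 4 + Z \left(-8 - -8\right) = 4 + Z \left(-8 + 8\right) = 4 + Z 0 = 4 + 0 = 4$)
$v{\left(7,R{\left(4 \right)} \right)} \left(6 + z\right)^{2} V = 4 \left(6 + \left(4 + i \sqrt{5}\right)\right)^{2} \cdot 20 = 4 \left(10 + i \sqrt{5}\right)^{2} \cdot 20 = 80 \left(10 + i \sqrt{5}\right)^{2}$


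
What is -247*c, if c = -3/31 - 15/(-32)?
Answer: -91143/992 ≈ -91.878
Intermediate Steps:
c = 369/992 (c = -3*1/31 - 15*(-1/32) = -3/31 + 15/32 = 369/992 ≈ 0.37198)
-247*c = -247*369/992 = -91143/992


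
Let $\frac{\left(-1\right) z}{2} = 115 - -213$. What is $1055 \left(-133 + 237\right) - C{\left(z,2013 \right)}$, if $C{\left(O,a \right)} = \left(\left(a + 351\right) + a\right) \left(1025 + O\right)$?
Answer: $-1505393$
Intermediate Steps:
$z = -656$ ($z = - 2 \left(115 - -213\right) = - 2 \left(115 + 213\right) = \left(-2\right) 328 = -656$)
$C{\left(O,a \right)} = \left(351 + 2 a\right) \left(1025 + O\right)$ ($C{\left(O,a \right)} = \left(\left(351 + a\right) + a\right) \left(1025 + O\right) = \left(351 + 2 a\right) \left(1025 + O\right)$)
$1055 \left(-133 + 237\right) - C{\left(z,2013 \right)} = 1055 \left(-133 + 237\right) - \left(359775 + 351 \left(-656\right) + 2050 \cdot 2013 + 2 \left(-656\right) 2013\right) = 1055 \cdot 104 - \left(359775 - 230256 + 4126650 - 2641056\right) = 109720 - 1615113 = -1505393$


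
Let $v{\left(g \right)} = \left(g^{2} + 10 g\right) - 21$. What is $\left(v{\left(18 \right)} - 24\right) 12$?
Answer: $5508$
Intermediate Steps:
$v{\left(g \right)} = -21 + g^{2} + 10 g$
$\left(v{\left(18 \right)} - 24\right) 12 = \left(\left(-21 + 18^{2} + 10 \cdot 18\right) - 24\right) 12 = \left(\left(-21 + 324 + 180\right) - 24\right) 12 = \left(483 - 24\right) 12 = 459 \cdot 12 = 5508$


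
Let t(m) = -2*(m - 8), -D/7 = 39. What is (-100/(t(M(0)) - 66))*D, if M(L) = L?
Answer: -546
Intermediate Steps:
D = -273 (D = -7*39 = -273)
t(m) = 16 - 2*m (t(m) = -2*(-8 + m) = 16 - 2*m)
(-100/(t(M(0)) - 66))*D = -100/((16 - 2*0) - 66)*(-273) = -100/((16 + 0) - 66)*(-273) = -100/(16 - 66)*(-273) = -100/(-50)*(-273) = -100*(-1/50)*(-273) = 2*(-273) = -546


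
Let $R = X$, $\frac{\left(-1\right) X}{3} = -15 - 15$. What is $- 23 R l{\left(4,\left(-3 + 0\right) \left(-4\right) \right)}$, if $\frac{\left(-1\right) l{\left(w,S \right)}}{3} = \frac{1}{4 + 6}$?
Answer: $621$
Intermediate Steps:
$X = 90$ ($X = - 3 \left(-15 - 15\right) = \left(-3\right) \left(-30\right) = 90$)
$R = 90$
$l{\left(w,S \right)} = - \frac{3}{10}$ ($l{\left(w,S \right)} = - \frac{3}{4 + 6} = - \frac{3}{10}$)
$- 23 R l{\left(4,\left(-3 + 0\right) \left(-4\right) \right)} = \left(-23\right) 90 \left(- \frac{3}{10}\right) = \left(-2070\right) \left(- \frac{3}{10}\right) = 621$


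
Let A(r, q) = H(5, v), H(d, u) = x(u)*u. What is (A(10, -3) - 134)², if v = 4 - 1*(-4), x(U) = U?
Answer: 4900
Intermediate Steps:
v = 8 (v = 4 + 4 = 8)
H(d, u) = u² (H(d, u) = u*u = u²)
A(r, q) = 64 (A(r, q) = 8² = 64)
(A(10, -3) - 134)² = (64 - 134)² = (-70)² = 4900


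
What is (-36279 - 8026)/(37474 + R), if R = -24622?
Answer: -44305/12852 ≈ -3.4473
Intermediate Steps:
(-36279 - 8026)/(37474 + R) = (-36279 - 8026)/(37474 - 24622) = -44305/12852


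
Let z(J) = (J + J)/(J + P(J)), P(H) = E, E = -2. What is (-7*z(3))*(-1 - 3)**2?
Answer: -672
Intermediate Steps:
P(H) = -2
z(J) = 2*J/(-2 + J) (z(J) = (J + J)/(J - 2) = (2*J)/(-2 + J) = 2*J/(-2 + J))
(-7*z(3))*(-1 - 3)**2 = (-14*3/(-2 + 3))*(-1 - 3)**2 = -14*3/1*(-4)**2 = -14*3*16 = -7*6*16 = -42*16 = -672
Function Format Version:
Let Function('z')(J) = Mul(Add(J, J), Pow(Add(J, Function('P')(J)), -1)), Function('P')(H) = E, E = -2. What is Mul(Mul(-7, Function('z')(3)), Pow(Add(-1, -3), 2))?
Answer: -672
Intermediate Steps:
Function('P')(H) = -2
Function('z')(J) = Mul(2, J, Pow(Add(-2, J), -1)) (Function('z')(J) = Mul(Add(J, J), Pow(Add(J, -2), -1)) = Mul(Mul(2, J), Pow(Add(-2, J), -1)) = Mul(2, J, Pow(Add(-2, J), -1)))
Mul(Mul(-7, Function('z')(3)), Pow(Add(-1, -3), 2)) = Mul(Mul(-7, Mul(2, 3, Pow(Add(-2, 3), -1))), Pow(Add(-1, -3), 2)) = Mul(Mul(-7, Mul(2, 3, Pow(1, -1))), Pow(-4, 2)) = Mul(Mul(-7, Mul(2, 3, 1)), 16) = Mul(Mul(-7, 6), 16) = Mul(-42, 16) = -672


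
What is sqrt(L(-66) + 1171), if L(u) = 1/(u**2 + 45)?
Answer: 2*sqrt(630024177)/1467 ≈ 34.220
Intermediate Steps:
L(u) = 1/(45 + u**2)
sqrt(L(-66) + 1171) = sqrt(1/(45 + (-66)**2) + 1171) = sqrt(1/(45 + 4356) + 1171) = sqrt(1/4401 + 1171) = sqrt(5153572/4401) = 2*sqrt(630024177)/1467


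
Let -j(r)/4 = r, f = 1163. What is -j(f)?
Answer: 4652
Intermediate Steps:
j(r) = -4*r
-j(f) = -(-4)*1163 = -1*(-4652) = 4652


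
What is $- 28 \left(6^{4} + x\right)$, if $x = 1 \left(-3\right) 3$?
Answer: $-36036$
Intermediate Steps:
$x = -9$ ($x = \left(-3\right) 3 = -9$)
$- 28 \left(6^{4} + x\right) = - 28 \left(6^{4} - 9\right) = - 28 \left(1296 - 9\right) = \left(-28\right) 1287 = -36036$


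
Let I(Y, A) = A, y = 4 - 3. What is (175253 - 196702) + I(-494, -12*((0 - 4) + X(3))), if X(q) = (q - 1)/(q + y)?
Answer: -21407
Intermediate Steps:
y = 1
X(q) = (-1 + q)/(1 + q) (X(q) = (q - 1)/(q + 1) = (-1 + q)/(1 + q))
(175253 - 196702) + I(-494, -12*((0 - 4) + X(3))) = (175253 - 196702) - 12*((0 - 4) + (-1 + 3)/(1 + 3)) = -21449 - 12*(-4 + 2/4) = -21449 - 12*(-4 + (¼)*2) = -21449 - 12*(-4 + ½) = -21449 - 12*(-7/2) = -21449 + 42 = -21407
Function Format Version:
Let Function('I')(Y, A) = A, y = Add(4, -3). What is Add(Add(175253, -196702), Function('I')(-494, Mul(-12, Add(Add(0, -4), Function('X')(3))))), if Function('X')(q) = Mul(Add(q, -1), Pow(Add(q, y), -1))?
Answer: -21407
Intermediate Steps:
y = 1
Function('X')(q) = Mul(Pow(Add(1, q), -1), Add(-1, q)) (Function('X')(q) = Mul(Add(q, -1), Pow(Add(q, 1), -1)) = Mul(Add(-1, q), Pow(Add(1, q), -1)) = Mul(Pow(Add(1, q), -1), Add(-1, q)))
Add(Add(175253, -196702), Function('I')(-494, Mul(-12, Add(Add(0, -4), Function('X')(3))))) = Add(Add(175253, -196702), Mul(-12, Add(Add(0, -4), Mul(Pow(Add(1, 3), -1), Add(-1, 3))))) = Add(-21449, Mul(-12, Add(-4, Mul(Pow(4, -1), 2)))) = Add(-21449, Mul(-12, Add(-4, Mul(Rational(1, 4), 2)))) = Add(-21449, Mul(-12, Add(-4, Rational(1, 2)))) = Add(-21449, Mul(-12, Rational(-7, 2))) = Add(-21449, 42) = -21407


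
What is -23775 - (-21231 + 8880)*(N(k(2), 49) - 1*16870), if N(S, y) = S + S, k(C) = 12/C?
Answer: -208236933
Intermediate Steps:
N(S, y) = 2*S
-23775 - (-21231 + 8880)*(N(k(2), 49) - 1*16870) = -23775 - (-21231 + 8880)*(2*(12/2) - 1*16870) = -23775 - (-12351)*(2*(12*(½)) - 16870) = -23775 - (-12351)*(2*6 - 16870) = -23775 - (-12351)*(12 - 16870) = -23775 - (-12351)*(-16858) = -23775 - 1*208213158 = -23775 - 208213158 = -208236933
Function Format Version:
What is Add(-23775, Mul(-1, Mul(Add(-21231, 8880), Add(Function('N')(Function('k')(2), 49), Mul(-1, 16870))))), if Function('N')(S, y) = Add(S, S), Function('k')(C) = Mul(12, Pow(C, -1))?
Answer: -208236933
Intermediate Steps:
Function('N')(S, y) = Mul(2, S)
Add(-23775, Mul(-1, Mul(Add(-21231, 8880), Add(Function('N')(Function('k')(2), 49), Mul(-1, 16870))))) = Add(-23775, Mul(-1, Mul(Add(-21231, 8880), Add(Mul(2, Mul(12, Pow(2, -1))), Mul(-1, 16870))))) = Add(-23775, Mul(-1, Mul(-12351, Add(Mul(2, Mul(12, Rational(1, 2))), -16870)))) = Add(-23775, Mul(-1, Mul(-12351, Add(Mul(2, 6), -16870)))) = Add(-23775, Mul(-1, Mul(-12351, Add(12, -16870)))) = Add(-23775, Mul(-1, Mul(-12351, -16858))) = Add(-23775, Mul(-1, 208213158)) = Add(-23775, -208213158) = -208236933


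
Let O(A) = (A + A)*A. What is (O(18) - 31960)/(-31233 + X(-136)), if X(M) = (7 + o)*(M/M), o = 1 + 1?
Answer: 3914/3903 ≈ 1.0028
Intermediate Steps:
o = 2
O(A) = 2*A**2 (O(A) = (2*A)*A = 2*A**2)
X(M) = 9 (X(M) = (7 + 2)*(M/M) = 9*1 = 9)
(O(18) - 31960)/(-31233 + X(-136)) = (2*18**2 - 31960)/(-31233 + 9) = (2*324 - 31960)/(-31224) = (648 - 31960)*(-1/31224) = -31312*(-1/31224) = 3914/3903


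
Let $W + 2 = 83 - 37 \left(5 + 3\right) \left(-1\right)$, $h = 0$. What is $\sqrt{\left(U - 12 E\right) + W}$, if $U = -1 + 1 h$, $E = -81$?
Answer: $2 \sqrt{337} \approx 36.715$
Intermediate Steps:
$U = -1$ ($U = -1 + 1 \cdot 0 = -1 + 0 = -1$)
$W = 377$ ($W = -2 - \left(-83 + 37 \left(5 + 3\right) \left(-1\right)\right) = -2 - \left(-83 + 37 \cdot 8 \left(-1\right)\right) = -2 + \left(83 - -296\right) = -2 + \left(83 + 296\right) = -2 + 379 = 377$)
$\sqrt{\left(U - 12 E\right) + W} = \sqrt{\left(-1 - -972\right) + 377} = \sqrt{\left(-1 + 972\right) + 377} = \sqrt{971 + 377} = \sqrt{1348} = 2 \sqrt{337}$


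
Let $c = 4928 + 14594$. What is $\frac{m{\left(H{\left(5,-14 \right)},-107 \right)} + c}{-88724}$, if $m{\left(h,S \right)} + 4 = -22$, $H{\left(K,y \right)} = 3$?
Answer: $- \frac{4874}{22181} \approx -0.21974$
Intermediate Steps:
$m{\left(h,S \right)} = -26$ ($m{\left(h,S \right)} = -4 - 22 = -26$)
$c = 19522$
$\frac{m{\left(H{\left(5,-14 \right)},-107 \right)} + c}{-88724} = \frac{-26 + 19522}{-88724} = 19496 \left(- \frac{1}{88724}\right) = - \frac{4874}{22181}$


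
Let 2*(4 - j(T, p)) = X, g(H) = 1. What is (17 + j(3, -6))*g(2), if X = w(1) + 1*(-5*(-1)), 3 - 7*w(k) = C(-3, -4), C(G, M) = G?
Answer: 253/14 ≈ 18.071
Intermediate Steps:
w(k) = 6/7 (w(k) = 3/7 - 1/7*(-3) = 3/7 + 3/7 = 6/7)
X = 41/7 (X = 6/7 + 1*(-5*(-1)) = 6/7 + 1*5 = 6/7 + 5 = 41/7 ≈ 5.8571)
j(T, p) = 15/14 (j(T, p) = 4 - 1/2*41/7 = 4 - 41/14 = 15/14)
(17 + j(3, -6))*g(2) = (17 + 15/14)*1 = (253/14)*1 = 253/14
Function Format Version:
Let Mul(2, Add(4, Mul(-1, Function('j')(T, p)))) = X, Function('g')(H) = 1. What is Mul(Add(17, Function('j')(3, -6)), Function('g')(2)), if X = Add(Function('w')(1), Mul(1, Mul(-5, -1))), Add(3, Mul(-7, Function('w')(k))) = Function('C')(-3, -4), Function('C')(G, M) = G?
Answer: Rational(253, 14) ≈ 18.071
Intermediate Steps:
Function('w')(k) = Rational(6, 7) (Function('w')(k) = Add(Rational(3, 7), Mul(Rational(-1, 7), -3)) = Add(Rational(3, 7), Rational(3, 7)) = Rational(6, 7))
X = Rational(41, 7) (X = Add(Rational(6, 7), Mul(1, Mul(-5, -1))) = Add(Rational(6, 7), Mul(1, 5)) = Add(Rational(6, 7), 5) = Rational(41, 7) ≈ 5.8571)
Function('j')(T, p) = Rational(15, 14) (Function('j')(T, p) = Add(4, Mul(Rational(-1, 2), Rational(41, 7))) = Add(4, Rational(-41, 14)) = Rational(15, 14))
Mul(Add(17, Function('j')(3, -6)), Function('g')(2)) = Mul(Add(17, Rational(15, 14)), 1) = Mul(Rational(253, 14), 1) = Rational(253, 14)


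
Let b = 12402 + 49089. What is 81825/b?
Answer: 27275/20497 ≈ 1.3307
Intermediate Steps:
b = 61491
81825/b = 81825/61491 = 81825*(1/61491) = 27275/20497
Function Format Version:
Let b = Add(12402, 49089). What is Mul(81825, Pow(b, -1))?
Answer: Rational(27275, 20497) ≈ 1.3307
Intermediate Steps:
b = 61491
Mul(81825, Pow(b, -1)) = Mul(81825, Pow(61491, -1)) = Mul(81825, Rational(1, 61491)) = Rational(27275, 20497)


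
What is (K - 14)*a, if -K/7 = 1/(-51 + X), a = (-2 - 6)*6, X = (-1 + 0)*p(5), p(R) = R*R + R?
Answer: 18032/27 ≈ 667.85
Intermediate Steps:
p(R) = R + R**2 (p(R) = R**2 + R = R + R**2)
X = -30 (X = (-1 + 0)*(5*(1 + 5)) = -5*6 = -1*30 = -30)
a = -48 (a = -8*6 = -48)
K = 7/81 (K = -7/(-51 - 30) = -7/(-81) = -7*(-1/81) = 7/81 ≈ 0.086420)
(K - 14)*a = (7/81 - 14)*(-48) = -1127/81*(-48) = 18032/27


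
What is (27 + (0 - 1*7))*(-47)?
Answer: -940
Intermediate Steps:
(27 + (0 - 1*7))*(-47) = (27 + (0 - 7))*(-47) = (27 - 7)*(-47) = 20*(-47) = -940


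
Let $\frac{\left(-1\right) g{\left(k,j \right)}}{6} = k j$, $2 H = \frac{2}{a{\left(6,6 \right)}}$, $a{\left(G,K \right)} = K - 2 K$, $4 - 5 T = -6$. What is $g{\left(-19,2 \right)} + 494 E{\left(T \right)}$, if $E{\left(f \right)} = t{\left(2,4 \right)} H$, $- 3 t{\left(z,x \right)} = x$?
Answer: $\frac{3040}{9} \approx 337.78$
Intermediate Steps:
$T = 2$ ($T = \frac{4}{5} - - \frac{6}{5} = \frac{4}{5} + \frac{6}{5} = 2$)
$a{\left(G,K \right)} = - K$
$t{\left(z,x \right)} = - \frac{x}{3}$
$H = - \frac{1}{6}$ ($H = \frac{2 \frac{1}{\left(-1\right) 6}}{2} = \frac{2 \frac{1}{-6}}{2} = \frac{2 \left(- \frac{1}{6}\right)}{2} = \frac{1}{2} \left(- \frac{1}{3}\right) = - \frac{1}{6} \approx -0.16667$)
$E{\left(f \right)} = \frac{2}{9}$ ($E{\left(f \right)} = \left(- \frac{1}{3}\right) 4 \left(- \frac{1}{6}\right) = \left(- \frac{4}{3}\right) \left(- \frac{1}{6}\right) = \frac{2}{9}$)
$g{\left(k,j \right)} = - 6 j k$ ($g{\left(k,j \right)} = - 6 k j = - 6 j k$)
$g{\left(-19,2 \right)} + 494 E{\left(T \right)} = \left(-6\right) 2 \left(-19\right) + 494 \cdot \frac{2}{9} = 228 + \frac{988}{9} = \frac{3040}{9}$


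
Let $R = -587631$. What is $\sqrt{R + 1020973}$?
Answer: $\sqrt{433342} \approx 658.29$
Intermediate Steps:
$\sqrt{R + 1020973} = \sqrt{-587631 + 1020973} = \sqrt{433342}$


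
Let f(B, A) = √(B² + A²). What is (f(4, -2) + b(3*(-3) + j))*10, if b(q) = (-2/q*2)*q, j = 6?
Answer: -40 + 20*√5 ≈ 4.7214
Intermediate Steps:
b(q) = -4 (b(q) = (-4/q)*q = -4)
f(B, A) = √(A² + B²)
(f(4, -2) + b(3*(-3) + j))*10 = (√((-2)² + 4²) - 4)*10 = (√(4 + 16) - 4)*10 = (√20 - 4)*10 = (2*√5 - 4)*10 = (-4 + 2*√5)*10 = -40 + 20*√5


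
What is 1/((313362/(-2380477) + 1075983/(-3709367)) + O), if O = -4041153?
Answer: -8830062828059/35683638611526557772 ≈ -2.4745e-7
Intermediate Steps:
1/((313362/(-2380477) + 1075983/(-3709367)) + O) = 1/((313362/(-2380477) + 1075983/(-3709367)) - 4041153) = 1/((313362*(-1/2380477) + 1075983*(-1/3709367)) - 4041153) = 1/((-313362/2380477 - 1075983/3709367) - 4041153) = 1/(-3723727445745/8830062828059 - 4041153) = 1/(-35683638611526557772/8830062828059) = -8830062828059/35683638611526557772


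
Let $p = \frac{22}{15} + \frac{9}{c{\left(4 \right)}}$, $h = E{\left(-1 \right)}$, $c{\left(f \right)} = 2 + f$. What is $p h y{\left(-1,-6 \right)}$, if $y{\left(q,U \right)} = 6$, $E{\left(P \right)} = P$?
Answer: $- \frac{89}{5} \approx -17.8$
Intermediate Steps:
$h = -1$
$p = \frac{89}{30}$ ($p = \frac{22}{15} + \frac{9}{2 + 4} = 22 \cdot \frac{1}{15} + \frac{9}{6} = \frac{22}{15} + 9 \cdot \frac{1}{6} = \frac{22}{15} + \frac{3}{2} = \frac{89}{30} \approx 2.9667$)
$p h y{\left(-1,-6 \right)} = \frac{89}{30} \left(-1\right) 6 = \left(- \frac{89}{30}\right) 6 = - \frac{89}{5}$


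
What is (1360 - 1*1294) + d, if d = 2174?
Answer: 2240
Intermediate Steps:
(1360 - 1*1294) + d = (1360 - 1*1294) + 2174 = (1360 - 1294) + 2174 = 66 + 2174 = 2240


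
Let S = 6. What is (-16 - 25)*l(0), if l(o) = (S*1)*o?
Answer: 0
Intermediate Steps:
l(o) = 6*o (l(o) = (6*1)*o = 6*o)
(-16 - 25)*l(0) = (-16 - 25)*(6*0) = -41*0 = 0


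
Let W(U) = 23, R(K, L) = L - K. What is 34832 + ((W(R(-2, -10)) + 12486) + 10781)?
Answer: 58122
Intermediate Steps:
34832 + ((W(R(-2, -10)) + 12486) + 10781) = 34832 + ((23 + 12486) + 10781) = 34832 + (12509 + 10781) = 34832 + 23290 = 58122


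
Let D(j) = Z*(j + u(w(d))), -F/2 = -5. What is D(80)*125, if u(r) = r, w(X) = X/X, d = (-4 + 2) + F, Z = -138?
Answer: -1397250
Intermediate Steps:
F = 10 (F = -2*(-5) = 10)
d = 8 (d = (-4 + 2) + 10 = -2 + 10 = 8)
w(X) = 1
D(j) = -138 - 138*j (D(j) = -138*(j + 1) = -138*(1 + j) = -138 - 138*j)
D(80)*125 = (-138 - 138*80)*125 = (-138 - 11040)*125 = -11178*125 = -1397250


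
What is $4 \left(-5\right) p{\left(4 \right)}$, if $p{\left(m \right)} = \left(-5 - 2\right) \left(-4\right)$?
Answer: $-560$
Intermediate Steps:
$p{\left(m \right)} = 28$ ($p{\left(m \right)} = \left(-7\right) \left(-4\right) = 28$)
$4 \left(-5\right) p{\left(4 \right)} = 4 \left(-5\right) 28 = \left(-20\right) 28 = -560$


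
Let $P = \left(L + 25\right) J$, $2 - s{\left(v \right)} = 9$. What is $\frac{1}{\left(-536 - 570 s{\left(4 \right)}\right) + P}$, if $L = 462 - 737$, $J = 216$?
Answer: $- \frac{1}{50546} \approx -1.9784 \cdot 10^{-5}$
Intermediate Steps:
$s{\left(v \right)} = -7$ ($s{\left(v \right)} = 2 - 9 = -7$)
$L = -275$
$P = -54000$ ($P = \left(-275 + 25\right) 216 = \left(-250\right) 216 = -54000$)
$\frac{1}{\left(-536 - 570 s{\left(4 \right)}\right) + P} = \frac{1}{\left(-536 - -3990\right) - 54000} = \frac{1}{\left(-536 + 3990\right) - 54000} = \frac{1}{3454 - 54000} = \frac{1}{-50546} = - \frac{1}{50546}$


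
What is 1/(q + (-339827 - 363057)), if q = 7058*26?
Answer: -1/519376 ≈ -1.9254e-6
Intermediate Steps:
q = 183508
1/(q + (-339827 - 363057)) = 1/(183508 + (-339827 - 363057)) = 1/(183508 - 702884) = 1/(-519376) = -1/519376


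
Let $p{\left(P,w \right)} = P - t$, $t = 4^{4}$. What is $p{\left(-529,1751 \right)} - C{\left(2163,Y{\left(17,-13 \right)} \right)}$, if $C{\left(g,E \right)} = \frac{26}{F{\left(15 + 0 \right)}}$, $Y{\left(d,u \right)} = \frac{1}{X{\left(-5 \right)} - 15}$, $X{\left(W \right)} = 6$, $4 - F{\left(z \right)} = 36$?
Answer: $- \frac{12547}{16} \approx -784.19$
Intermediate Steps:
$F{\left(z \right)} = -32$ ($F{\left(z \right)} = 4 - 36 = -32$)
$t = 256$
$Y{\left(d,u \right)} = - \frac{1}{9}$ ($Y{\left(d,u \right)} = \frac{1}{6 - 15} = \frac{1}{-9} = - \frac{1}{9}$)
$C{\left(g,E \right)} = - \frac{13}{16}$ ($C{\left(g,E \right)} = \frac{26}{-32} = 26 \left(- \frac{1}{32}\right) = - \frac{13}{16}$)
$p{\left(P,w \right)} = -256 + P$ ($p{\left(P,w \right)} = P - 256 = -256 + P$)
$p{\left(-529,1751 \right)} - C{\left(2163,Y{\left(17,-13 \right)} \right)} = \left(-256 - 529\right) - - \frac{13}{16} = -785 + \frac{13}{16} = - \frac{12547}{16}$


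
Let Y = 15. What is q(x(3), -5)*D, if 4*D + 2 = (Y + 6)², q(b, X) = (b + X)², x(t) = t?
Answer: 439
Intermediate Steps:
q(b, X) = (X + b)²
D = 439/4 (D = -½ + (15 + 6)²/4 = -½ + (¼)*21² = -½ + (¼)*441 = -½ + 441/4 = 439/4 ≈ 109.75)
q(x(3), -5)*D = (-5 + 3)²*(439/4) = (-2)²*(439/4) = 4*(439/4) = 439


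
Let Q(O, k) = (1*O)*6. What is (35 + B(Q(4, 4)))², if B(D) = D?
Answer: 3481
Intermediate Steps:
Q(O, k) = 6*O (Q(O, k) = O*6 = 6*O)
(35 + B(Q(4, 4)))² = (35 + 6*4)² = (35 + 24)² = 59² = 3481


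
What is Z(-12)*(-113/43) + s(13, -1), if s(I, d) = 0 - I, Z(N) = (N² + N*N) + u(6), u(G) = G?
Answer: -33781/43 ≈ -785.60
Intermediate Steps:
Z(N) = 6 + 2*N² (Z(N) = (N² + N*N) + 6 = (N² + N²) + 6 = 2*N² + 6 = 6 + 2*N²)
s(I, d) = -I
Z(-12)*(-113/43) + s(13, -1) = (6 + 2*(-12)²)*(-113/43) - 1*13 = (6 + 2*144)*(-113*1/43) - 13 = (6 + 288)*(-113/43) - 13 = 294*(-113/43) - 13 = -33222/43 - 13 = -33781/43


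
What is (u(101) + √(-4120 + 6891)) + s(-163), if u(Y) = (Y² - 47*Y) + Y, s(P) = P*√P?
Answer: 5555 + √2771 - 163*I*√163 ≈ 5607.6 - 2081.0*I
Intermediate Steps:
s(P) = P^(3/2)
u(Y) = Y² - 46*Y
(u(101) + √(-4120 + 6891)) + s(-163) = (101*(-46 + 101) + √(-4120 + 6891)) + (-163)^(3/2) = (101*55 + √2771) - 163*I*√163 = (5555 + √2771) - 163*I*√163 = 5555 + √2771 - 163*I*√163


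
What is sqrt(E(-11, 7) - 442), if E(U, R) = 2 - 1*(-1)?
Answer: I*sqrt(439) ≈ 20.952*I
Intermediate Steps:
E(U, R) = 3 (E(U, R) = 2 + 1 = 3)
sqrt(E(-11, 7) - 442) = sqrt(3 - 442) = sqrt(-439) = I*sqrt(439)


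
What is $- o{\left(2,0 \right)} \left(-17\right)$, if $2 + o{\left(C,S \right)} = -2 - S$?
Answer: $-68$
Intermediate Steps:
$o{\left(C,S \right)} = -4 - S$ ($o{\left(C,S \right)} = -2 - \left(2 + S\right) = -4 - S$)
$- o{\left(2,0 \right)} \left(-17\right) = - (-4 - 0) \left(-17\right) = - (-4 + 0) \left(-17\right) = \left(-1\right) \left(-4\right) \left(-17\right) = 4 \left(-17\right) = -68$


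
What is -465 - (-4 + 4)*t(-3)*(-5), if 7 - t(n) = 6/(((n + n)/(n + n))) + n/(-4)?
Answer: -465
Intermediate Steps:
t(n) = 1 + n/4 (t(n) = 7 - (6/(((n + n)/(n + n))) + n/(-4)) = 7 - (6/(((2*n)/((2*n)))) + n*(-¼)) = 7 - (6/(((2*n)*(1/(2*n)))) - n/4) = 7 - (6/1 - n/4) = 7 - (6*1 - n/4) = 7 - (6 - n/4) = 7 + (-6 + n/4) = 1 + n/4)
-465 - (-4 + 4)*t(-3)*(-5) = -465 - (-4 + 4)*(1 + (¼)*(-3))*(-5) = -465 - 0*(1 - ¾)*(-5) = -465 - 0*(¼)*(-5) = -465 - 0*(-5) = -465 - 1*0 = -465 + 0 = -465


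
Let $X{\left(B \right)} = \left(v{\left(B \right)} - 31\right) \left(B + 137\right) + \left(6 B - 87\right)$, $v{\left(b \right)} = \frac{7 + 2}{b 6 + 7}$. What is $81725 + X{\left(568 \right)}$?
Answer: $\frac{43160722}{683} \approx 63193.0$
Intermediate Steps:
$v{\left(b \right)} = \frac{9}{7 + 6 b}$ ($v{\left(b \right)} = \frac{9}{6 b + 7} = \frac{9}{7 + 6 b}$)
$X{\left(B \right)} = -87 + 6 B + \left(-31 + \frac{9}{7 + 6 B}\right) \left(137 + B\right)$ ($X{\left(B \right)} = \left(\frac{9}{7 + 6 B} - 31\right) \left(B + 137\right) + \left(6 B - 87\right) = \left(-31 + \frac{9}{7 + 6 B}\right) \left(137 + B\right) + \left(6 B - 87\right) = \left(-31 + \frac{9}{7 + 6 B}\right) \left(137 + B\right) + \left(-87 + 6 B\right) = -87 + 6 B + \left(-31 + \frac{9}{7 + 6 B}\right) \left(137 + B\right)$)
$81725 + X{\left(568 \right)} = 81725 + \frac{5 \left(-5821 - 2972912 - 30 \cdot 568^{2}\right)}{7 + 6 \cdot 568} = 81725 + \frac{5 \left(-5821 - 2972912 - 9678720\right)}{7 + 3408} = 81725 + \frac{5 \left(-5821 - 2972912 - 9678720\right)}{3415} = 81725 + 5 \cdot \frac{1}{3415} \left(-12657453\right) = 81725 - \frac{12657453}{683} = \frac{43160722}{683}$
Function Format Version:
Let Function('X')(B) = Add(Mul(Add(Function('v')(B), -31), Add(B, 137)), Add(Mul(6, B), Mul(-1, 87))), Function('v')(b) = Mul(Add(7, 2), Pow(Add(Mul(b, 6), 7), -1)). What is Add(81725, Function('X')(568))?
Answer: Rational(43160722, 683) ≈ 63193.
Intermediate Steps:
Function('v')(b) = Mul(9, Pow(Add(7, Mul(6, b)), -1)) (Function('v')(b) = Mul(9, Pow(Add(Mul(6, b), 7), -1)) = Mul(9, Pow(Add(7, Mul(6, b)), -1)))
Function('X')(B) = Add(-87, Mul(6, B), Mul(Add(-31, Mul(9, Pow(Add(7, Mul(6, B)), -1))), Add(137, B))) (Function('X')(B) = Add(Mul(Add(Mul(9, Pow(Add(7, Mul(6, B)), -1)), -31), Add(B, 137)), Add(Mul(6, B), Mul(-1, 87))) = Add(Mul(Add(-31, Mul(9, Pow(Add(7, Mul(6, B)), -1))), Add(137, B)), Add(Mul(6, B), -87)) = Add(Mul(Add(-31, Mul(9, Pow(Add(7, Mul(6, B)), -1))), Add(137, B)), Add(-87, Mul(6, B))) = Add(-87, Mul(6, B), Mul(Add(-31, Mul(9, Pow(Add(7, Mul(6, B)), -1))), Add(137, B))))
Add(81725, Function('X')(568)) = Add(81725, Mul(5, Pow(Add(7, Mul(6, 568)), -1), Add(-5821, Mul(-5234, 568), Mul(-30, Pow(568, 2))))) = Add(81725, Mul(5, Pow(Add(7, 3408), -1), Add(-5821, -2972912, Mul(-30, 322624)))) = Add(81725, Mul(5, Pow(3415, -1), Add(-5821, -2972912, -9678720))) = Add(81725, Mul(5, Rational(1, 3415), -12657453)) = Add(81725, Rational(-12657453, 683)) = Rational(43160722, 683)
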